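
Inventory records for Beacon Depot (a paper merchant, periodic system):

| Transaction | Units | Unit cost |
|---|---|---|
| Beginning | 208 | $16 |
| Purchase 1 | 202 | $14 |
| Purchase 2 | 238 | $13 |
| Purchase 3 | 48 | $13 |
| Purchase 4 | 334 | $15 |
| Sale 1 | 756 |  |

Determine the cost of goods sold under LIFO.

COGS = $10,632

Sale 1 (756) [LIFO — newest first]: 334 @ $15 + 48 @ $13 + 238 @ $13 + 136 @ $14 = $10,632
Ending inventory: 208 @ $16 + 66 @ $14 = $4,252
Check: goods available $14,884 = COGS $10,632 + ending $4,252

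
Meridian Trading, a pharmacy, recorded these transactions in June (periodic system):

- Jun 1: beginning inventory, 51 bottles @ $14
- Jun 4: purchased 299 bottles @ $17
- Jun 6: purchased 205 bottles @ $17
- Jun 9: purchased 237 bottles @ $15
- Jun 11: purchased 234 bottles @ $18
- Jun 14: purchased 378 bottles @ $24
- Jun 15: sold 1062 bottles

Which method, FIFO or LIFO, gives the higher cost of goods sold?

LIFO

FIFO COGS: 51 @ $14 + 299 @ $17 + 205 @ $17 + 237 @ $15 + 234 @ $18 + 36 @ $24 = $17,913
LIFO COGS: 378 @ $24 + 234 @ $18 + 237 @ $15 + 205 @ $17 + 8 @ $17 = $20,460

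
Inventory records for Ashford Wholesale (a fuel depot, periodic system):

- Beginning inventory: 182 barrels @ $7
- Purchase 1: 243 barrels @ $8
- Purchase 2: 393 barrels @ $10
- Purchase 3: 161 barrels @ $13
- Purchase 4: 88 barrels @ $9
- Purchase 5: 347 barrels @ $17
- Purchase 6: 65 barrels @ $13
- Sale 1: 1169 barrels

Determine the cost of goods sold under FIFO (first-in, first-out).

COGS = $11,767

Sale 1 (1169) [FIFO — oldest first]: 182 @ $7 + 243 @ $8 + 393 @ $10 + 161 @ $13 + 88 @ $9 + 102 @ $17 = $11,767
Ending inventory: 245 @ $17 + 65 @ $13 = $5,010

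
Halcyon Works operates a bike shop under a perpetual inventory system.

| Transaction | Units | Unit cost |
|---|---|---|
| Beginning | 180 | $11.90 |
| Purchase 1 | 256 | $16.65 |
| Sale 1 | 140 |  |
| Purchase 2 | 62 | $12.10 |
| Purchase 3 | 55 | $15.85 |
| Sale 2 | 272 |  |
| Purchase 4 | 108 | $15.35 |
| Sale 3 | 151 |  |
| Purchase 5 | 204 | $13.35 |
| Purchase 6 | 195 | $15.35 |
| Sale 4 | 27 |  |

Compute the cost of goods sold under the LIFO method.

Sale 1 (140) [LIFO — newest first]: 140 @ $16.65 = $2,331.00
Sale 2 (272) [LIFO — newest first]: 55 @ $15.85 + 62 @ $12.10 + 116 @ $16.65 + 39 @ $11.90 = $4,017.45
Sale 3 (151) [LIFO — newest first]: 108 @ $15.35 + 43 @ $11.90 = $2,169.50
Sale 4 (27) [LIFO — newest first]: 27 @ $15.35 = $414.45
Total COGS = $2,331.00 + $4,017.45 + $2,169.50 + $414.45 = $8,932.40
Ending inventory: 98 @ $11.90 + 204 @ $13.35 + 168 @ $15.35 = $6,468.40

COGS = $8,932.40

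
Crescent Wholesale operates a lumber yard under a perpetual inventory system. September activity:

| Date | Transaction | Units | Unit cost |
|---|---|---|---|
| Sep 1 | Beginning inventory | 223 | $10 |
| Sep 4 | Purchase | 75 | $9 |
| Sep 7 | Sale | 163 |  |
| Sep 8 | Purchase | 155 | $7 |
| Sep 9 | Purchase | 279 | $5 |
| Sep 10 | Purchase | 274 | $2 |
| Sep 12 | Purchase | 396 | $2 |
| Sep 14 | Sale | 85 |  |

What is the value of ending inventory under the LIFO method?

Sep 7, 163 sold [LIFO — newest first]: 75 @ $9 + 88 @ $10 = $1,555
Sep 14, 85 sold [LIFO — newest first]: 85 @ $2 = $170
Total COGS = $1,555 + $170 = $1,725
Ending inventory: 135 @ $10 + 155 @ $7 + 279 @ $5 + 274 @ $2 + 311 @ $2 = $5,000

Ending inventory = $5,000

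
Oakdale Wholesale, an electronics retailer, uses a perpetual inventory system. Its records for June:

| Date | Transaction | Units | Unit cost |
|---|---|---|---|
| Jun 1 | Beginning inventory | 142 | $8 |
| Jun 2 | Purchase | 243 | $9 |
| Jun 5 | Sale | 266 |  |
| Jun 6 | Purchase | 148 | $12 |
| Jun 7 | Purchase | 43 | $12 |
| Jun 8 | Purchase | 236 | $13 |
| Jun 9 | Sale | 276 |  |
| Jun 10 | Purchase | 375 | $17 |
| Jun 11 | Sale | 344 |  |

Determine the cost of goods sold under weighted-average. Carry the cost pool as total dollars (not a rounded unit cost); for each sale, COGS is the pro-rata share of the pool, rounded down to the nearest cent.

After Jun 1: 142 on hand, pool $1,136.00 (≈ $8.0000 each)
After Jun 2: 385 on hand, pool $3,323.00 (≈ $8.6312 each)
Jun 5, sell 266: 266/385 × $3,323.00 → $2,295.89
After Jun 6: 267 on hand, pool $2,803.11 (≈ $10.4985 each)
After Jun 7: 310 on hand, pool $3,319.11 (≈ $10.7068 each)
After Jun 8: 546 on hand, pool $6,387.11 (≈ $11.6980 each)
Jun 9, sell 276: 276/546 × $6,387.11 → $3,228.64
After Jun 10: 645 on hand, pool $9,533.47 (≈ $14.7806 each)
Jun 11, sell 344: 344/645 × $9,533.47 → $5,084.51
Total COGS = $2,295.89 + $3,228.64 + $5,084.51 = $10,609.04
Ending inventory (cost pool remaining) = $4,448.96

COGS = $10,609.04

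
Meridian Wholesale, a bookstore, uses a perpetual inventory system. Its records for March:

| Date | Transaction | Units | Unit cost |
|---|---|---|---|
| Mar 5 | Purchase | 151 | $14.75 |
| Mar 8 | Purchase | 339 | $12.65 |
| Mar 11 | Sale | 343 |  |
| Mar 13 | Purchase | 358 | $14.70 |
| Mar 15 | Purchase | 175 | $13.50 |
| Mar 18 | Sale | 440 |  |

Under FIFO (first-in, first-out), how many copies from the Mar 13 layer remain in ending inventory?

Mar 11, 343 sold [FIFO — oldest first]: 151 @ $14.75 + 192 @ $12.65 = $4,656.05
Mar 18, 440 sold [FIFO — oldest first]: 147 @ $12.65 + 293 @ $14.70 = $6,166.65
Total COGS = $4,656.05 + $6,166.65 = $10,822.70
Ending inventory: 65 @ $14.70 + 175 @ $13.50 = $3,318.00

65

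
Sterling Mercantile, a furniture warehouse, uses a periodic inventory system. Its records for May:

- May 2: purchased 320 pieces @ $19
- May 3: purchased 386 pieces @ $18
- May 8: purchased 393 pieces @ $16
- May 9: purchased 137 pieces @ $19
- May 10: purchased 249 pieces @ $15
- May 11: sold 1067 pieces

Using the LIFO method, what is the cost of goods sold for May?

COGS = $17,810

May 11, 1067 sold [LIFO — newest first]: 249 @ $15 + 137 @ $19 + 393 @ $16 + 288 @ $18 = $17,810
Ending inventory: 320 @ $19 + 98 @ $18 = $7,844
Check: goods available $25,654 = COGS $17,810 + ending $7,844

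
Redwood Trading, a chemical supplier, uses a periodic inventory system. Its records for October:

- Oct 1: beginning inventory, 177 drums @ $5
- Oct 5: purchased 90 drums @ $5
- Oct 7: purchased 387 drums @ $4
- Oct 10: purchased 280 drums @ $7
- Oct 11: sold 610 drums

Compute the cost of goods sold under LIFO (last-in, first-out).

COGS = $3,280

Oct 11, 610 sold [LIFO — newest first]: 280 @ $7 + 330 @ $4 = $3,280
Ending inventory: 177 @ $5 + 90 @ $5 + 57 @ $4 = $1,563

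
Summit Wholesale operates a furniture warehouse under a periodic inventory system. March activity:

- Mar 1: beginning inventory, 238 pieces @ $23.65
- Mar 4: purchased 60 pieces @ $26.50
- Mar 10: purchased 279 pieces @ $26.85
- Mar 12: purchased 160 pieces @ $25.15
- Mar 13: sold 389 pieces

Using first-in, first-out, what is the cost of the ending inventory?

Ending inventory = $9,071.80

Mar 13, 389 sold [FIFO — oldest first]: 238 @ $23.65 + 60 @ $26.50 + 91 @ $26.85 = $9,662.05
Ending inventory: 188 @ $26.85 + 160 @ $25.15 = $9,071.80
Check: goods available $18,733.85 = COGS $9,662.05 + ending $9,071.80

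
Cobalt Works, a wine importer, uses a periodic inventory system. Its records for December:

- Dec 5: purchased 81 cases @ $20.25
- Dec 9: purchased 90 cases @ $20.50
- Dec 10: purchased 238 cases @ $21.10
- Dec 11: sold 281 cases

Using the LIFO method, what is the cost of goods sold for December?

Dec 11, 281 sold [LIFO — newest first]: 238 @ $21.10 + 43 @ $20.50 = $5,903.30
Ending inventory: 81 @ $20.25 + 47 @ $20.50 = $2,603.75
Check: goods available $8,507.05 = COGS $5,903.30 + ending $2,603.75

COGS = $5,903.30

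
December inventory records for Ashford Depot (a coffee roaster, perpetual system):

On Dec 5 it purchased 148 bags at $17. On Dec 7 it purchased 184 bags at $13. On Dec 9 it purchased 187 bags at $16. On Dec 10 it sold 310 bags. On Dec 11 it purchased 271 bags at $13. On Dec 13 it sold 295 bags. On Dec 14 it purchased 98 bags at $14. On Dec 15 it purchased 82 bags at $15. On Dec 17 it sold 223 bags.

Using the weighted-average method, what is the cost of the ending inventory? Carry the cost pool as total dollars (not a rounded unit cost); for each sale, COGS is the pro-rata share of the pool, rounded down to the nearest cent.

After Dec 5: 148 on hand, pool $2,516.00 (≈ $17.0000 each)
After Dec 7: 332 on hand, pool $4,908.00 (≈ $14.7831 each)
After Dec 9: 519 on hand, pool $7,900.00 (≈ $15.2216 each)
Dec 10, sell 310: 310/519 × $7,900.00 → $4,718.68
After Dec 11: 480 on hand, pool $6,704.32 (≈ $13.9673 each)
Dec 13, sell 295: 295/480 × $6,704.32 → $4,120.36
After Dec 14: 283 on hand, pool $3,955.96 (≈ $13.9787 each)
After Dec 15: 365 on hand, pool $5,185.96 (≈ $14.2081 each)
Dec 17, sell 223: 223/365 × $5,185.96 → $3,168.40
Total COGS = $4,718.68 + $4,120.36 + $3,168.40 = $12,007.44
Ending inventory (cost pool remaining) = $2,017.56

Ending inventory = $2,017.56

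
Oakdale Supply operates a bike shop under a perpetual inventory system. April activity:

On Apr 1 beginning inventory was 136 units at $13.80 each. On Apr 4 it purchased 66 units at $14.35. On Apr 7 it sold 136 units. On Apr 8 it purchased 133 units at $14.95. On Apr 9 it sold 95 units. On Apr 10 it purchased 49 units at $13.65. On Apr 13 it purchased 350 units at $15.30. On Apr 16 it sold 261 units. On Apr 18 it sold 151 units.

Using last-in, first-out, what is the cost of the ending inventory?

Ending inventory = $1,284.55

Apr 7, 136 sold [LIFO — newest first]: 66 @ $14.35 + 70 @ $13.80 = $1,913.10
Apr 9, 95 sold [LIFO — newest first]: 95 @ $14.95 = $1,420.25
Apr 16, 261 sold [LIFO — newest first]: 261 @ $15.30 = $3,993.30
Apr 18, 151 sold [LIFO — newest first]: 89 @ $15.30 + 49 @ $13.65 + 13 @ $14.95 = $2,224.90
Total COGS = $1,913.10 + $1,420.25 + $3,993.30 + $2,224.90 = $9,551.55
Ending inventory: 66 @ $13.80 + 25 @ $14.95 = $1,284.55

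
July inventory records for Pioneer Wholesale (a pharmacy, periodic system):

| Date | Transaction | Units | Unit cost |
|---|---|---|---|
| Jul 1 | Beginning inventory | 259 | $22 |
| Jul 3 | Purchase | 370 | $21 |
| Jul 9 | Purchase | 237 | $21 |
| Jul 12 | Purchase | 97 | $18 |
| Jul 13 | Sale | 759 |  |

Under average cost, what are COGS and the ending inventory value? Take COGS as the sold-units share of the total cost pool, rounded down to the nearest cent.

Jul 13, sell 759: 759/963 × $20,191.00 → $15,913.77
Ending inventory (cost pool remaining) = $4,277.23
Check: goods available $20,191.00 = COGS $15,913.77 + ending $4,277.23

COGS = $15,913.77; ending inventory = $4,277.23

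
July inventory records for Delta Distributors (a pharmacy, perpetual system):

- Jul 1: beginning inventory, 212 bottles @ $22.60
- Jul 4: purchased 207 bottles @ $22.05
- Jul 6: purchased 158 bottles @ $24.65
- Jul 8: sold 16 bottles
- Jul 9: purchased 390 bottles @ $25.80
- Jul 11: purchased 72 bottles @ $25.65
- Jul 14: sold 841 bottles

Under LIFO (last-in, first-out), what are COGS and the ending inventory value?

COGS = $21,045.85; ending inventory = $4,113.20

Jul 8, 16 sold [LIFO — newest first]: 16 @ $24.65 = $394.40
Jul 14, 841 sold [LIFO — newest first]: 72 @ $25.65 + 390 @ $25.80 + 142 @ $24.65 + 207 @ $22.05 + 30 @ $22.60 = $20,651.45
Total COGS = $394.40 + $20,651.45 = $21,045.85
Ending inventory: 182 @ $22.60 = $4,113.20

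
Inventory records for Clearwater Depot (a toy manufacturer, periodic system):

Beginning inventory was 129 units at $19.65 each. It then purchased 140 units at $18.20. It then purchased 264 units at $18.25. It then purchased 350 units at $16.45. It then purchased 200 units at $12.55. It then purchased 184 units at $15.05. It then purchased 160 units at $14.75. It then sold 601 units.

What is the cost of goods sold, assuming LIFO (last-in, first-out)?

Sale 1 (601) [LIFO — newest first]: 160 @ $14.75 + 184 @ $15.05 + 200 @ $12.55 + 57 @ $16.45 = $8,576.85
Ending inventory: 129 @ $19.65 + 140 @ $18.20 + 264 @ $18.25 + 293 @ $16.45 = $14,720.70

COGS = $8,576.85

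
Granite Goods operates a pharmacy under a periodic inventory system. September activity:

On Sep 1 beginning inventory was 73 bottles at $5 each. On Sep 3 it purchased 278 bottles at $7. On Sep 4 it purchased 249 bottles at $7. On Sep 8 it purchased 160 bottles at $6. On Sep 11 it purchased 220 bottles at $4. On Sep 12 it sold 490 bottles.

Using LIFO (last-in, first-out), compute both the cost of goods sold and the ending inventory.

COGS = $2,610; ending inventory = $3,284

Sep 12, 490 sold [LIFO — newest first]: 220 @ $4 + 160 @ $6 + 110 @ $7 = $2,610
Ending inventory: 73 @ $5 + 278 @ $7 + 139 @ $7 = $3,284
Check: goods available $5,894 = COGS $2,610 + ending $3,284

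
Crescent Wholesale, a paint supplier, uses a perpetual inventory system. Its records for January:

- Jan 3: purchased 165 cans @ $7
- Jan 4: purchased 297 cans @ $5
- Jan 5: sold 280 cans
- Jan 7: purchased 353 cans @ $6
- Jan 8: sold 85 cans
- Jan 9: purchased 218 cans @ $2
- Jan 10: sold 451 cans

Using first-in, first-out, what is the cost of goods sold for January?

COGS = $4,760

Jan 5, 280 sold [FIFO — oldest first]: 165 @ $7 + 115 @ $5 = $1,730
Jan 8, 85 sold [FIFO — oldest first]: 85 @ $5 = $425
Jan 10, 451 sold [FIFO — oldest first]: 97 @ $5 + 353 @ $6 + 1 @ $2 = $2,605
Total COGS = $1,730 + $425 + $2,605 = $4,760
Ending inventory: 217 @ $2 = $434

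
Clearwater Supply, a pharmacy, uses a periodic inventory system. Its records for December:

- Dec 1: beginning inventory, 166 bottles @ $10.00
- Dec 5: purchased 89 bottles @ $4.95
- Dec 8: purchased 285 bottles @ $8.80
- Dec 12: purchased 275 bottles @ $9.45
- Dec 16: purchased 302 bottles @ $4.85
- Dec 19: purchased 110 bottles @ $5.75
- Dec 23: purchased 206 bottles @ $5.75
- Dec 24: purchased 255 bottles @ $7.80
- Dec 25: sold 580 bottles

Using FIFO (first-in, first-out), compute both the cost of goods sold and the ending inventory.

Dec 25, 580 sold [FIFO — oldest first]: 166 @ $10.00 + 89 @ $4.95 + 285 @ $8.80 + 40 @ $9.45 = $4,986.55
Ending inventory: 235 @ $9.45 + 302 @ $4.85 + 110 @ $5.75 + 206 @ $5.75 + 255 @ $7.80 = $7,491.45

COGS = $4,986.55; ending inventory = $7,491.45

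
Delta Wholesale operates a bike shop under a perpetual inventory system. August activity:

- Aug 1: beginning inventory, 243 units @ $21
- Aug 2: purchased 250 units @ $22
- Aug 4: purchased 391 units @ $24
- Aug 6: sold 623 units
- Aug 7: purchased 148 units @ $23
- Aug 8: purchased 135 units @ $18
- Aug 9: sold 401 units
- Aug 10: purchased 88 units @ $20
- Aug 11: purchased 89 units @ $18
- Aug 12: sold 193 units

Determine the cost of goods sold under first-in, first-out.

COGS = $26,821

Aug 6, 623 sold [FIFO — oldest first]: 243 @ $21 + 250 @ $22 + 130 @ $24 = $13,723
Aug 9, 401 sold [FIFO — oldest first]: 261 @ $24 + 140 @ $23 = $9,484
Aug 12, 193 sold [FIFO — oldest first]: 8 @ $23 + 135 @ $18 + 50 @ $20 = $3,614
Total COGS = $13,723 + $9,484 + $3,614 = $26,821
Ending inventory: 38 @ $20 + 89 @ $18 = $2,362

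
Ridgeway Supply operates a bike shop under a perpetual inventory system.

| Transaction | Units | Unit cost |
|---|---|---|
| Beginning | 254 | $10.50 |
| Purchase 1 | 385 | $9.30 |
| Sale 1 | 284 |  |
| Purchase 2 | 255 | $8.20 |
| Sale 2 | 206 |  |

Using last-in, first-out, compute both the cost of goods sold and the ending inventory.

Sale 1 (284) [LIFO — newest first]: 284 @ $9.30 = $2,641.20
Sale 2 (206) [LIFO — newest first]: 206 @ $8.20 = $1,689.20
Total COGS = $2,641.20 + $1,689.20 = $4,330.40
Ending inventory: 254 @ $10.50 + 101 @ $9.30 + 49 @ $8.20 = $4,008.10
Check: goods available $8,338.50 = COGS $4,330.40 + ending $4,008.10

COGS = $4,330.40; ending inventory = $4,008.10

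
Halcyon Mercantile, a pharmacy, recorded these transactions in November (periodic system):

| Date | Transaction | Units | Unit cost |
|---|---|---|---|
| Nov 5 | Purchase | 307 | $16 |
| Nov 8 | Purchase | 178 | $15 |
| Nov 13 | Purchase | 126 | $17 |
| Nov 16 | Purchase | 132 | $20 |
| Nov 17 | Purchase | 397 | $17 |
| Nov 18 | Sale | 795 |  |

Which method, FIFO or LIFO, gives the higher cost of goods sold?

LIFO

FIFO COGS: 307 @ $16 + 178 @ $15 + 126 @ $17 + 132 @ $20 + 52 @ $17 = $13,248
LIFO COGS: 397 @ $17 + 132 @ $20 + 126 @ $17 + 140 @ $15 = $13,631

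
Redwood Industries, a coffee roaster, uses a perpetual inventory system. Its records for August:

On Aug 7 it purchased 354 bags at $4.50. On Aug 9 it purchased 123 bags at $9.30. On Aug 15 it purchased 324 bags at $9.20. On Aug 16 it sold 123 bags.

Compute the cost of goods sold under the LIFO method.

Aug 16, 123 sold [LIFO — newest first]: 123 @ $9.20 = $1,131.60
Ending inventory: 354 @ $4.50 + 123 @ $9.30 + 201 @ $9.20 = $4,586.10

COGS = $1,131.60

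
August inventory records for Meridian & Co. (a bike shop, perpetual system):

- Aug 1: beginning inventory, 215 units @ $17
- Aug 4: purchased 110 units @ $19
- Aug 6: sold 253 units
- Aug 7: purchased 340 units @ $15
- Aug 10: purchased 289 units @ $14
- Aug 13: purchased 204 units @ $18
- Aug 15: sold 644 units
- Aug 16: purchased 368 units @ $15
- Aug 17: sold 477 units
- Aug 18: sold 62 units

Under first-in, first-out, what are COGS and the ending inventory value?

COGS = $22,733; ending inventory = $1,350

Aug 6, 253 sold [FIFO — oldest first]: 215 @ $17 + 38 @ $19 = $4,377
Aug 15, 644 sold [FIFO — oldest first]: 72 @ $19 + 340 @ $15 + 232 @ $14 = $9,716
Aug 17, 477 sold [FIFO — oldest first]: 57 @ $14 + 204 @ $18 + 216 @ $15 = $7,710
Aug 18, 62 sold [FIFO — oldest first]: 62 @ $15 = $930
Total COGS = $4,377 + $9,716 + $7,710 + $930 = $22,733
Ending inventory: 90 @ $15 = $1,350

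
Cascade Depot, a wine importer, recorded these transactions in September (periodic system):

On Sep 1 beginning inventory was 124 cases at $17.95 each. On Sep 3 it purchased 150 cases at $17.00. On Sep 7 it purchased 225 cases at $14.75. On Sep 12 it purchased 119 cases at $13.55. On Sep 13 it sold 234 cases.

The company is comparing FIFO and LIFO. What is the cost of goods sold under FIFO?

COGS = $4,095.80

FIFO COGS: 124 @ $17.95 + 110 @ $17.00 = $4,095.80
LIFO COGS: 119 @ $13.55 + 115 @ $14.75 = $3,308.70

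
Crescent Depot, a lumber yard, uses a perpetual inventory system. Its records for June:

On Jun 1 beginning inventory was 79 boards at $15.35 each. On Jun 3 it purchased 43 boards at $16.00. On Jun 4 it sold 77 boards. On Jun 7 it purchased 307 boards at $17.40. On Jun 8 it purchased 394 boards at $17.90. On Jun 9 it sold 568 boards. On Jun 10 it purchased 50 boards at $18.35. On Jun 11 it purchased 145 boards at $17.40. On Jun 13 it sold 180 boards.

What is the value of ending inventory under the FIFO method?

Ending inventory = $3,403.80

Jun 4, 77 sold [FIFO — oldest first]: 77 @ $15.35 = $1,181.95
Jun 9, 568 sold [FIFO — oldest first]: 2 @ $15.35 + 43 @ $16.00 + 307 @ $17.40 + 216 @ $17.90 = $9,926.90
Jun 13, 180 sold [FIFO — oldest first]: 178 @ $17.90 + 2 @ $18.35 = $3,222.90
Total COGS = $1,181.95 + $9,926.90 + $3,222.90 = $14,331.75
Ending inventory: 48 @ $18.35 + 145 @ $17.40 = $3,403.80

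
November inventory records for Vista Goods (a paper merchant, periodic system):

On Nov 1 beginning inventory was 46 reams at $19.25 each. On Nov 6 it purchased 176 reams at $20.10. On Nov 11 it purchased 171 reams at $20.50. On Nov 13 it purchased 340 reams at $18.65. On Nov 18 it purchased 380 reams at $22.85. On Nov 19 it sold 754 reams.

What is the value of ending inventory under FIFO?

Nov 19, 754 sold [FIFO — oldest first]: 46 @ $19.25 + 176 @ $20.10 + 171 @ $20.50 + 340 @ $18.65 + 21 @ $22.85 = $14,749.45
Ending inventory: 359 @ $22.85 = $8,203.15
Check: goods available $22,952.60 = COGS $14,749.45 + ending $8,203.15

Ending inventory = $8,203.15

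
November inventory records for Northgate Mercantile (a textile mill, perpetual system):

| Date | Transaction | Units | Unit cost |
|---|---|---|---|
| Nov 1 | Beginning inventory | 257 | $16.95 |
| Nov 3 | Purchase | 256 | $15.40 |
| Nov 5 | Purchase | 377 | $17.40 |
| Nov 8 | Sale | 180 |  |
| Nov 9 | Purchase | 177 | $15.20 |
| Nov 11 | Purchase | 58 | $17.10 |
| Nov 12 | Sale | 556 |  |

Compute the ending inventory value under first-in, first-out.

Ending inventory = $6,361.80

Nov 8, 180 sold [FIFO — oldest first]: 180 @ $16.95 = $3,051.00
Nov 12, 556 sold [FIFO — oldest first]: 77 @ $16.95 + 256 @ $15.40 + 223 @ $17.40 = $9,127.75
Total COGS = $3,051.00 + $9,127.75 = $12,178.75
Ending inventory: 154 @ $17.40 + 177 @ $15.20 + 58 @ $17.10 = $6,361.80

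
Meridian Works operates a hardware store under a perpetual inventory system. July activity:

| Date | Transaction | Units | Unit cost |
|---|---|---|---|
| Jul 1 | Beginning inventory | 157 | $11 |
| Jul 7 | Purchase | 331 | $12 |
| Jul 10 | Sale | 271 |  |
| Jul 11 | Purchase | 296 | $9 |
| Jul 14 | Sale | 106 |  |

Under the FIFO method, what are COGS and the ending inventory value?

Jul 10, 271 sold [FIFO — oldest first]: 157 @ $11 + 114 @ $12 = $3,095
Jul 14, 106 sold [FIFO — oldest first]: 106 @ $12 = $1,272
Total COGS = $3,095 + $1,272 = $4,367
Ending inventory: 111 @ $12 + 296 @ $9 = $3,996
Check: goods available $8,363 = COGS $4,367 + ending $3,996

COGS = $4,367; ending inventory = $3,996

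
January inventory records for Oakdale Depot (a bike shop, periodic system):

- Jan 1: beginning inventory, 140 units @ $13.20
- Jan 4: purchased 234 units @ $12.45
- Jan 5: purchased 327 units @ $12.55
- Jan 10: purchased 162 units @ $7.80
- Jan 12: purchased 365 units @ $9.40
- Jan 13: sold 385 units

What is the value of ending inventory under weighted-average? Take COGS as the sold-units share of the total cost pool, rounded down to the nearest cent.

Ending inventory = $9,308.53

Jan 13, sell 385: 385/1228 × $13,559.75 → $4,251.22
Ending inventory (cost pool remaining) = $9,308.53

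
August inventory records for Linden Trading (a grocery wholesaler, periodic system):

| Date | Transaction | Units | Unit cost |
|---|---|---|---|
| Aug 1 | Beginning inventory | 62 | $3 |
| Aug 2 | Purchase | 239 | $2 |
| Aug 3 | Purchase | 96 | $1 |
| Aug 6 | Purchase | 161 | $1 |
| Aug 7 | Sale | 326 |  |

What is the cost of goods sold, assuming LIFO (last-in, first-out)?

Aug 7, 326 sold [LIFO — newest first]: 161 @ $1 + 96 @ $1 + 69 @ $2 = $395
Ending inventory: 62 @ $3 + 170 @ $2 = $526
Check: goods available $921 = COGS $395 + ending $526

COGS = $395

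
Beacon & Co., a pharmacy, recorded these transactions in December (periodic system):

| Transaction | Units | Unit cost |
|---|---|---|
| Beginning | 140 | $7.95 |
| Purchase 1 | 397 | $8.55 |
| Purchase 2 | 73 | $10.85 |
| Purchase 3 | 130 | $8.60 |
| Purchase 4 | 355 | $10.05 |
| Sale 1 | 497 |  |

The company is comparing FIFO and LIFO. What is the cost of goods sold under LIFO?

FIFO COGS: 140 @ $7.95 + 357 @ $8.55 = $4,165.35
LIFO COGS: 355 @ $10.05 + 130 @ $8.60 + 12 @ $10.85 = $4,815.95

COGS = $4,815.95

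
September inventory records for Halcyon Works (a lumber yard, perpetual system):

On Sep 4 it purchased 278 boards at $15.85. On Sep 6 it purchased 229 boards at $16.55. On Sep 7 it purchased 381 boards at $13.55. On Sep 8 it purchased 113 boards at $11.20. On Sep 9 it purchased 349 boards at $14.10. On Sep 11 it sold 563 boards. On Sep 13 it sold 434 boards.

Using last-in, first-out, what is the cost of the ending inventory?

Sep 11, 563 sold [LIFO — newest first]: 349 @ $14.10 + 113 @ $11.20 + 101 @ $13.55 = $7,555.05
Sep 13, 434 sold [LIFO — newest first]: 280 @ $13.55 + 154 @ $16.55 = $6,342.70
Total COGS = $7,555.05 + $6,342.70 = $13,897.75
Ending inventory: 278 @ $15.85 + 75 @ $16.55 = $5,647.55

Ending inventory = $5,647.55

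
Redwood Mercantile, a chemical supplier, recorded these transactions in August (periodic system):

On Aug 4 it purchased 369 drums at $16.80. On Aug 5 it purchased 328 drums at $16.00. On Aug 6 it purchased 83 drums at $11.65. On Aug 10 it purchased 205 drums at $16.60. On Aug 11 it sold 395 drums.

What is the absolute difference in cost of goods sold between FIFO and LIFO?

$533.25

FIFO COGS: 369 @ $16.80 + 26 @ $16.00 = $6,615.20
LIFO COGS: 205 @ $16.60 + 83 @ $11.65 + 107 @ $16.00 = $6,081.95
Difference = |$6,615.20 − $6,081.95| = $533.25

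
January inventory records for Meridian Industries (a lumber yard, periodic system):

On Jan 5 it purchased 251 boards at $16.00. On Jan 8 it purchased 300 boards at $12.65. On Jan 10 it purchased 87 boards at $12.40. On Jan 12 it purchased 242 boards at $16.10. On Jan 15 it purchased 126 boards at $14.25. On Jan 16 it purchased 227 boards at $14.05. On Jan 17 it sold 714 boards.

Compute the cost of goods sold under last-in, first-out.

COGS = $10,364.65

Jan 17, 714 sold [LIFO — newest first]: 227 @ $14.05 + 126 @ $14.25 + 242 @ $16.10 + 87 @ $12.40 + 32 @ $12.65 = $10,364.65
Ending inventory: 251 @ $16.00 + 268 @ $12.65 = $7,406.20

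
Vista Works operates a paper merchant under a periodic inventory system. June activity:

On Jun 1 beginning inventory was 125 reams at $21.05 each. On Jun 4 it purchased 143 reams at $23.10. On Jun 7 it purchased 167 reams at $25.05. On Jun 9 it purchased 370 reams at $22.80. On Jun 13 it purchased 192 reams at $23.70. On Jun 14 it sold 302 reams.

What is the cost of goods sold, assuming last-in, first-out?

Jun 14, 302 sold [LIFO — newest first]: 192 @ $23.70 + 110 @ $22.80 = $7,058.40
Ending inventory: 125 @ $21.05 + 143 @ $23.10 + 167 @ $25.05 + 260 @ $22.80 = $16,045.90

COGS = $7,058.40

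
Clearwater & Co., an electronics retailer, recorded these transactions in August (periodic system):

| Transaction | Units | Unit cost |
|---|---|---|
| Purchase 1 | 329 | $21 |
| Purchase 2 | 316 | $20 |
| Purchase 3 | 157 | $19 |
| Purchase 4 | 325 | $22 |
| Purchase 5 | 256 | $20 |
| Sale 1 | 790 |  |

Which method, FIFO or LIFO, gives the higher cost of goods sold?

FIFO COGS: 329 @ $21 + 316 @ $20 + 145 @ $19 = $15,984
LIFO COGS: 256 @ $20 + 325 @ $22 + 157 @ $19 + 52 @ $20 = $16,293

LIFO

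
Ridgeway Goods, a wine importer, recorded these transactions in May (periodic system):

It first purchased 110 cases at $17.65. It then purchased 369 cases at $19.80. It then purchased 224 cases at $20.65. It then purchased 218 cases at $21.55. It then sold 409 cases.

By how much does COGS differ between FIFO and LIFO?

FIFO COGS: 110 @ $17.65 + 299 @ $19.80 = $7,861.70
LIFO COGS: 218 @ $21.55 + 191 @ $20.65 = $8,642.05
Difference = |$7,861.70 − $8,642.05| = $780.35

$780.35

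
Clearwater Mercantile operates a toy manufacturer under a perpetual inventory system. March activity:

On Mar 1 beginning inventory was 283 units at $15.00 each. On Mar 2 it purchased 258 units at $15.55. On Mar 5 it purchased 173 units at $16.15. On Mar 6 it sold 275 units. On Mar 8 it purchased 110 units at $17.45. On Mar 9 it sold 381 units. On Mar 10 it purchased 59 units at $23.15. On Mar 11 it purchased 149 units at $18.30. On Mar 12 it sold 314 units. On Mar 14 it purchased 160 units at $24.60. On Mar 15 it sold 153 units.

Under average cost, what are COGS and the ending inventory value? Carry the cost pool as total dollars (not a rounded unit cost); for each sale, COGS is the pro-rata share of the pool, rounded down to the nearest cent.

After Mar 1: 283 on hand, pool $4,245.00 (≈ $15.0000 each)
After Mar 2: 541 on hand, pool $8,256.90 (≈ $15.2623 each)
After Mar 5: 714 on hand, pool $11,050.85 (≈ $15.4774 each)
Mar 6, sell 275: 275/714 × $11,050.85 → $4,256.27
After Mar 8: 549 on hand, pool $8,714.08 (≈ $15.8726 each)
Mar 9, sell 381: 381/549 × $8,714.08 → $6,047.47
After Mar 10: 227 on hand, pool $4,032.46 (≈ $17.7641 each)
After Mar 11: 376 on hand, pool $6,759.16 (≈ $17.9765 each)
Mar 12, sell 314: 314/376 × $6,759.16 → $5,644.61
After Mar 14: 222 on hand, pool $5,050.55 (≈ $22.7502 each)
Mar 15, sell 153: 153/222 × $5,050.55 → $3,480.78
Total COGS = $4,256.27 + $6,047.47 + $5,644.61 + $3,480.78 = $19,429.13
Ending inventory (cost pool remaining) = $1,569.77
Check: goods available $20,998.90 = COGS $19,429.13 + ending $1,569.77

COGS = $19,429.13; ending inventory = $1,569.77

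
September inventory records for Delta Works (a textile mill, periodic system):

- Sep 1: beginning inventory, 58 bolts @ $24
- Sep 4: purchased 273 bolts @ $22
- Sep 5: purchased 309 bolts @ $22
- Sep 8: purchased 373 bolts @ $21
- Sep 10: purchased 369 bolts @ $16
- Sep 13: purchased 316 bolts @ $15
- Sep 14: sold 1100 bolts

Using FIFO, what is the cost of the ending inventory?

Sep 14, 1100 sold [FIFO — oldest first]: 58 @ $24 + 273 @ $22 + 309 @ $22 + 373 @ $21 + 87 @ $16 = $23,421
Ending inventory: 282 @ $16 + 316 @ $15 = $9,252
Check: goods available $32,673 = COGS $23,421 + ending $9,252

Ending inventory = $9,252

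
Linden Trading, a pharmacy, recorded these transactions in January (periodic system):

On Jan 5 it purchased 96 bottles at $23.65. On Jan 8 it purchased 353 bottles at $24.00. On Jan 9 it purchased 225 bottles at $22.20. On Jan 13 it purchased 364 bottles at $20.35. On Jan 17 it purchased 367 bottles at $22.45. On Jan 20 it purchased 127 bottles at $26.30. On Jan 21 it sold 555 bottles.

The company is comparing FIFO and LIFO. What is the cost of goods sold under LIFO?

COGS = $12,820.60

FIFO COGS: 96 @ $23.65 + 353 @ $24.00 + 106 @ $22.20 = $13,095.60
LIFO COGS: 127 @ $26.30 + 367 @ $22.45 + 61 @ $20.35 = $12,820.60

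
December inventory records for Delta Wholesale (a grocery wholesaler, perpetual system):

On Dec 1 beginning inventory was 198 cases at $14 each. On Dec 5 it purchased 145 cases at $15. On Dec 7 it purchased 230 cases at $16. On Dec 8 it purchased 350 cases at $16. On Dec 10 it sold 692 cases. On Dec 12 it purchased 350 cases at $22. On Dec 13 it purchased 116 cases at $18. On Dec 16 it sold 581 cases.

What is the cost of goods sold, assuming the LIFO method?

COGS = $22,391

Dec 10, 692 sold [LIFO — newest first]: 350 @ $16 + 230 @ $16 + 112 @ $15 = $10,960
Dec 16, 581 sold [LIFO — newest first]: 116 @ $18 + 350 @ $22 + 33 @ $15 + 82 @ $14 = $11,431
Total COGS = $10,960 + $11,431 = $22,391
Ending inventory: 116 @ $14 = $1,624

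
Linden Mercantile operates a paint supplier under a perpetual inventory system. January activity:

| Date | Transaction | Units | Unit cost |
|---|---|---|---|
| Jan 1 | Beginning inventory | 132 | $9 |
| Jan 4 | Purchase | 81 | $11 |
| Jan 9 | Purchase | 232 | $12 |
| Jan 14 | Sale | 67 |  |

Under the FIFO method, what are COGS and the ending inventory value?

COGS = $603; ending inventory = $4,260

Jan 14, 67 sold [FIFO — oldest first]: 67 @ $9 = $603
Ending inventory: 65 @ $9 + 81 @ $11 + 232 @ $12 = $4,260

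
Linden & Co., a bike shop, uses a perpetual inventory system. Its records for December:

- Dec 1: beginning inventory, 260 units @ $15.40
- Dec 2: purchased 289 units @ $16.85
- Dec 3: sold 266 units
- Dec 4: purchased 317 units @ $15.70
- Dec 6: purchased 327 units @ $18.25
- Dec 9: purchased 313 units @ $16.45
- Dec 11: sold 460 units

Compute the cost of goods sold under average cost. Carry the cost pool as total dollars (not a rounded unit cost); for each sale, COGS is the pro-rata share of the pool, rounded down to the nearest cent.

COGS = $11,966.48

After Dec 1: 260 on hand, pool $4,004.00 (≈ $15.4000 each)
After Dec 2: 549 on hand, pool $8,873.65 (≈ $16.1633 each)
Dec 3, sell 266: 266/549 × $8,873.65 → $4,299.43
After Dec 4: 600 on hand, pool $9,551.12 (≈ $15.9185 each)
After Dec 6: 927 on hand, pool $15,518.87 (≈ $16.7410 each)
After Dec 9: 1240 on hand, pool $20,667.72 (≈ $16.6675 each)
Dec 11, sell 460: 460/1240 × $20,667.72 → $7,667.05
Total COGS = $4,299.43 + $7,667.05 = $11,966.48
Ending inventory (cost pool remaining) = $13,000.67
Check: goods available $24,967.15 = COGS $11,966.48 + ending $13,000.67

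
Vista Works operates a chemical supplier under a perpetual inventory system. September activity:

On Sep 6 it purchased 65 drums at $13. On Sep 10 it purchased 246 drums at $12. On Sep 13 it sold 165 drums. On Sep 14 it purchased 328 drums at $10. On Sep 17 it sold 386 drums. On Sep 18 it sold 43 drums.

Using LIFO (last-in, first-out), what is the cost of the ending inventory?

Sep 13, 165 sold [LIFO — newest first]: 165 @ $12 = $1,980
Sep 17, 386 sold [LIFO — newest first]: 328 @ $10 + 58 @ $12 = $3,976
Sep 18, 43 sold [LIFO — newest first]: 23 @ $12 + 20 @ $13 = $536
Total COGS = $1,980 + $3,976 + $536 = $6,492
Ending inventory: 45 @ $13 = $585
Check: goods available $7,077 = COGS $6,492 + ending $585

Ending inventory = $585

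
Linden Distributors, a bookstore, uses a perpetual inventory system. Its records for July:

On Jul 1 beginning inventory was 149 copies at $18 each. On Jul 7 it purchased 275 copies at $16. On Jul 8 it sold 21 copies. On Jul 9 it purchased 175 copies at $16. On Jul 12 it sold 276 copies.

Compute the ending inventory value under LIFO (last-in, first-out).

Ending inventory = $5,130

Jul 8, 21 sold [LIFO — newest first]: 21 @ $16 = $336
Jul 12, 276 sold [LIFO — newest first]: 175 @ $16 + 101 @ $16 = $4,416
Total COGS = $336 + $4,416 = $4,752
Ending inventory: 149 @ $18 + 153 @ $16 = $5,130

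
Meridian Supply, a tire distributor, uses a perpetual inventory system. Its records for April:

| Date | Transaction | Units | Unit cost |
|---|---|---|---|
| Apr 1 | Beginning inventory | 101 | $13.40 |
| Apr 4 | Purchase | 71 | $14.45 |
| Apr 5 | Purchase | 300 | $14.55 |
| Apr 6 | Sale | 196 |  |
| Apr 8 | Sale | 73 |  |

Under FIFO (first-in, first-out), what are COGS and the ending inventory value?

Apr 6, 196 sold [FIFO — oldest first]: 101 @ $13.40 + 71 @ $14.45 + 24 @ $14.55 = $2,728.55
Apr 8, 73 sold [FIFO — oldest first]: 73 @ $14.55 = $1,062.15
Total COGS = $2,728.55 + $1,062.15 = $3,790.70
Ending inventory: 203 @ $14.55 = $2,953.65
Check: goods available $6,744.35 = COGS $3,790.70 + ending $2,953.65

COGS = $3,790.70; ending inventory = $2,953.65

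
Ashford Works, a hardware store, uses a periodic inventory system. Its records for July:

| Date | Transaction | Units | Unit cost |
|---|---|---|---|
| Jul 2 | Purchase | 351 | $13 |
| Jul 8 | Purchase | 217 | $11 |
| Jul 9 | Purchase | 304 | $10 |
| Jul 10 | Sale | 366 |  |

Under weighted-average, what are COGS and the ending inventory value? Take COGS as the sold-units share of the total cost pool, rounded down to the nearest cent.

Jul 10, sell 366: 366/872 × $9,990.00 → $4,193.05
Ending inventory (cost pool remaining) = $5,796.95
Check: goods available $9,990.00 = COGS $4,193.05 + ending $5,796.95

COGS = $4,193.05; ending inventory = $5,796.95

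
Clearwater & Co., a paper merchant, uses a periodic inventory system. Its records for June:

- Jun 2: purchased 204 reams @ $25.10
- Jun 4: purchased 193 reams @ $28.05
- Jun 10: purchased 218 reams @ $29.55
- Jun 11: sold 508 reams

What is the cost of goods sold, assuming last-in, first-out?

Jun 11, 508 sold [LIFO — newest first]: 218 @ $29.55 + 193 @ $28.05 + 97 @ $25.10 = $14,290.25
Ending inventory: 107 @ $25.10 = $2,685.70
Check: goods available $16,975.95 = COGS $14,290.25 + ending $2,685.70

COGS = $14,290.25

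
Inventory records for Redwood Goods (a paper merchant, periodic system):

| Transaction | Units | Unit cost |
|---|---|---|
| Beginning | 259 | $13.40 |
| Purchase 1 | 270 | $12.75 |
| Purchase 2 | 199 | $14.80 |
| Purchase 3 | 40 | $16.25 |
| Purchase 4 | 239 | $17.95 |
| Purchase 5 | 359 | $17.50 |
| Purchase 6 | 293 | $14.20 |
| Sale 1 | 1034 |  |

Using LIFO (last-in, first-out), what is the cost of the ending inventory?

Sale 1 (1034) [LIFO — newest first]: 293 @ $14.20 + 359 @ $17.50 + 239 @ $17.95 + 40 @ $16.25 + 103 @ $14.80 = $16,907.55
Ending inventory: 259 @ $13.40 + 270 @ $12.75 + 96 @ $14.80 = $8,333.90

Ending inventory = $8,333.90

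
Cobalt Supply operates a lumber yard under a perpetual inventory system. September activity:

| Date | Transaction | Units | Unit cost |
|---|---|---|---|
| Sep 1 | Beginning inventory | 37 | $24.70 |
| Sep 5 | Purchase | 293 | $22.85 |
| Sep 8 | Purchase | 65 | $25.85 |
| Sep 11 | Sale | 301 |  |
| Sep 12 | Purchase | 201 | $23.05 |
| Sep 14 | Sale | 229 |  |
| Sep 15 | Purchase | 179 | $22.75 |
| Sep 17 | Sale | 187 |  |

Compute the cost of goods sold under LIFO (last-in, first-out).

COGS = $16,600.75

Sep 11, 301 sold [LIFO — newest first]: 65 @ $25.85 + 236 @ $22.85 = $7,072.85
Sep 14, 229 sold [LIFO — newest first]: 201 @ $23.05 + 28 @ $22.85 = $5,272.85
Sep 17, 187 sold [LIFO — newest first]: 179 @ $22.75 + 8 @ $22.85 = $4,255.05
Total COGS = $7,072.85 + $5,272.85 + $4,255.05 = $16,600.75
Ending inventory: 37 @ $24.70 + 21 @ $22.85 = $1,393.75
Check: goods available $17,994.50 = COGS $16,600.75 + ending $1,393.75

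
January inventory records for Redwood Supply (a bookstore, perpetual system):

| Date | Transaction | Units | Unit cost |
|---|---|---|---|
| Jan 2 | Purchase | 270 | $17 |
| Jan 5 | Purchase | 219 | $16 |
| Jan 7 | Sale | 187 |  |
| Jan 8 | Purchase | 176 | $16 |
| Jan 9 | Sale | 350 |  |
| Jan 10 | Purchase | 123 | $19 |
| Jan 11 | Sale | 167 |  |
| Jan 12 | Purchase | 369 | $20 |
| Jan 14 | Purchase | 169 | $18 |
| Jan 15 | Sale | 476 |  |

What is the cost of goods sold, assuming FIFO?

Jan 7, 187 sold [FIFO — oldest first]: 187 @ $17 = $3,179
Jan 9, 350 sold [FIFO — oldest first]: 83 @ $17 + 219 @ $16 + 48 @ $16 = $5,683
Jan 11, 167 sold [FIFO — oldest first]: 128 @ $16 + 39 @ $19 = $2,789
Jan 15, 476 sold [FIFO — oldest first]: 84 @ $19 + 369 @ $20 + 23 @ $18 = $9,390
Total COGS = $3,179 + $5,683 + $2,789 + $9,390 = $21,041
Ending inventory: 146 @ $18 = $2,628
Check: goods available $23,669 = COGS $21,041 + ending $2,628

COGS = $21,041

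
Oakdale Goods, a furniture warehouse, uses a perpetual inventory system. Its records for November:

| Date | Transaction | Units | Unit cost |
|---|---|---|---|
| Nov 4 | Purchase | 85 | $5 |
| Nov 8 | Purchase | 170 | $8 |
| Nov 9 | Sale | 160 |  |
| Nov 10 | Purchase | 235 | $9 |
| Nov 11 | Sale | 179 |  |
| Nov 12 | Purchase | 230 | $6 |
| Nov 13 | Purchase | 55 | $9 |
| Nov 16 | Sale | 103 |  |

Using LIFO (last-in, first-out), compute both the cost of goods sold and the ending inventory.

COGS = $3,674; ending inventory = $2,101

Nov 9, 160 sold [LIFO — newest first]: 160 @ $8 = $1,280
Nov 11, 179 sold [LIFO — newest first]: 179 @ $9 = $1,611
Nov 16, 103 sold [LIFO — newest first]: 55 @ $9 + 48 @ $6 = $783
Total COGS = $1,280 + $1,611 + $783 = $3,674
Ending inventory: 85 @ $5 + 10 @ $8 + 56 @ $9 + 182 @ $6 = $2,101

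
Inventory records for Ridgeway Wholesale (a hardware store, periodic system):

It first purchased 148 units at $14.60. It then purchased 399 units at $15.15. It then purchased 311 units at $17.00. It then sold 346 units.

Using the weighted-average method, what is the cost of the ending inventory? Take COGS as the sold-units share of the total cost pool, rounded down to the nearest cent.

Ending inventory = $8,051.56

Sale 1, sell 346: 346/858 × $13,492.65 → $5,441.09
Ending inventory (cost pool remaining) = $8,051.56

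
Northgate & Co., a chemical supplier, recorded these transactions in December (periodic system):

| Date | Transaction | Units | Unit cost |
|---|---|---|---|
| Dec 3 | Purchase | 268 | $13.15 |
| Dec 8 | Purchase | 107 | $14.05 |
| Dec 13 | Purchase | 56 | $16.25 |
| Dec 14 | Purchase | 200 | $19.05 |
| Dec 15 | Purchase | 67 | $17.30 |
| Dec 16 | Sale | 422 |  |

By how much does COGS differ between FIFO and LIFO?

$1,478.75

FIFO COGS: 268 @ $13.15 + 107 @ $14.05 + 47 @ $16.25 = $5,791.30
LIFO COGS: 67 @ $17.30 + 200 @ $19.05 + 56 @ $16.25 + 99 @ $14.05 = $7,270.05
Difference = |$5,791.30 − $7,270.05| = $1,478.75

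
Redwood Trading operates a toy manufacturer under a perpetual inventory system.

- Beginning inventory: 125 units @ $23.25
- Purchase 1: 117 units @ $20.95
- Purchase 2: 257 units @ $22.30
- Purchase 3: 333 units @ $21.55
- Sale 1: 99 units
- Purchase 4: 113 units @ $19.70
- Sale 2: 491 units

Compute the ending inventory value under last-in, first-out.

Sale 1 (99) [LIFO — newest first]: 99 @ $21.55 = $2,133.45
Sale 2 (491) [LIFO — newest first]: 113 @ $19.70 + 234 @ $21.55 + 144 @ $22.30 = $10,480.00
Total COGS = $2,133.45 + $10,480.00 = $12,613.45
Ending inventory: 125 @ $23.25 + 117 @ $20.95 + 113 @ $22.30 = $7,877.30

Ending inventory = $7,877.30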